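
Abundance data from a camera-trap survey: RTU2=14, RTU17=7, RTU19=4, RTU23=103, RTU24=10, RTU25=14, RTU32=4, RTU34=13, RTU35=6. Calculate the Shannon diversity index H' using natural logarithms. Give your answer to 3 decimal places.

Total N = 14+7+4+103+10+14+4+13+6 = 175, so the proportions are 0.08, 0.04, 0.02286, 0.58857, 0.05714, 0.08, 0.02286, 0.07429, 0.03429 (working shown to 5 dp, full precision carried).
Each pᵢ ln pᵢ term: 0.08×(-2.52573)=-0.20206, 0.04×(-3.21888)=-0.12876, 0.02286×(-3.77849)=-0.08637, 0.58857×(-0.53006)=-0.31198, 0.05714×(-2.86220)=-0.16355, 0.08×(-2.52573)=-0.20206, 0.02286×(-3.77849)=-0.08637, 0.07429×(-2.59984)=-0.19313, 0.03429×(-3.37303)=-0.11565.
Sum = -1.48991, so H' = 1.490.

1.490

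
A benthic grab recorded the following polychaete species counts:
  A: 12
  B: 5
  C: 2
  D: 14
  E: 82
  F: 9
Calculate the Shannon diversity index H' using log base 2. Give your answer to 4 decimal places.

Total N = 12+5+2+14+82+9 = 124, so the proportions are 0.096774, 0.040323, 0.016129, 0.112903, 0.66129, 0.072581 (working shown to 6 dp, full precision carried).
Each pᵢ log₂ pᵢ term: 0.096774×(-3.369234)=-0.326055, 0.040323×(-4.632268)=-0.186785, 0.016129×(-5.954196)=-0.096035, 0.112903×(-3.146841)=-0.355289, 0.66129×(-0.596644)=-0.394555, 0.072581×(-3.784271)=-0.274665.
Sum = -1.633384, so H' = 1.6334.

1.6334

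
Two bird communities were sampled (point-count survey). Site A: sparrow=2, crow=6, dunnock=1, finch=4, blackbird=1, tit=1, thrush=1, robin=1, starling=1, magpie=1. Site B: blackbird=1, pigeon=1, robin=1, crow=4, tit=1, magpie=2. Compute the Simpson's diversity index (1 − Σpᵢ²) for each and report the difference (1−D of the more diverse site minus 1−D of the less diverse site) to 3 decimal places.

Site A: N=19, proportions 0.10526, 0.31579, 0.05263, 0.21053, 0.05263, 0.05263, 0.05263, 0.05263, 0.05263, 0.05263, giving 1−D = 0.82548 (working shown to 5 dp, full precision carried).
Site B: N=10, proportions 0.1, 0.1, 0.1, 0.4, 0.1, 0.2, giving 1−D = 0.76000.
Difference = |0.82548 − 0.76000| = 0.06548, i.e. 0.065 to 3 decimal places.

0.065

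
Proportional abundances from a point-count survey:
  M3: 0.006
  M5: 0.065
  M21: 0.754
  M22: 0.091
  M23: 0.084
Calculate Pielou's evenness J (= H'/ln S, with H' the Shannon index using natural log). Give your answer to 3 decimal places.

H' = −Σ pᵢ ln pᵢ = −((-0.03070) + (-0.17767) + (-0.21290) + (-0.21812) + (-0.20806)) = 0.84745 (working shown to 5 dp, full precision carried).
With S = 5 species, ln S = 1.60944, so J = 0.84745/1.60944 = 0.52655, i.e. 0.527 to 3 decimal places.

0.527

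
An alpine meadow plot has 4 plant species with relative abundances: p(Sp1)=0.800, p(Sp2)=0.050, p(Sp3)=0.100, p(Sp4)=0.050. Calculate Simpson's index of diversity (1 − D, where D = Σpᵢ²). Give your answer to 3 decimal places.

D = 0.8² + 0.05² + 0.1² + 0.05² = 0.64000 + 0.00250 + 0.01000 + 0.00250 = 0.65500 (working shown to 5 dp, full precision carried).
So 1 − D = 0.34500, i.e. 0.345 to 3 decimal places.

0.345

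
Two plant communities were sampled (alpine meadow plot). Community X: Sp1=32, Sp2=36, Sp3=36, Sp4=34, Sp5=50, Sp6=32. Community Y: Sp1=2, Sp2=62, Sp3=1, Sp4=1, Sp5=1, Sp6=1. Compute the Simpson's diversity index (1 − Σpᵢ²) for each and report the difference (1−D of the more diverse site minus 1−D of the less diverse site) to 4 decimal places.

0.6616

Community X: N=220, proportions 0.145455, 0.163636, 0.163636, 0.154545, 0.227273, 0.145455, giving 1−D = 0.828595 (working shown to 6 dp, full precision carried).
Community Y: N=68, proportions 0.029412, 0.911765, 0.014706, 0.014706, 0.014706, 0.014706, giving 1−D = 0.166955.
Difference = |0.828595 − 0.166955| = 0.661640, i.e. 0.6616 to 4 decimal places.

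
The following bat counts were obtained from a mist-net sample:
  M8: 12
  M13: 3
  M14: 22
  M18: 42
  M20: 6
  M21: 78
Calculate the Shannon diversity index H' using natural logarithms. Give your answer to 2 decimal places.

Total N = 12+3+22+42+6+78 = 163, so the proportions are 0.0736, 0.0184, 0.135, 0.2577, 0.0368, 0.4785 (working shown to 4 dp, full precision carried).
Each pᵢ ln pᵢ term: 0.0736×(-2.6088)=-0.1921, 0.0184×(-3.9951)=-0.0735, 0.135×(-2.0027)=-0.2703, 0.2577×(-1.3561)=-0.3494, 0.0368×(-3.3020)=-0.1215, 0.4785×(-0.7370)=-0.3527.
Sum = -1.3596, so H' = 1.36.

1.36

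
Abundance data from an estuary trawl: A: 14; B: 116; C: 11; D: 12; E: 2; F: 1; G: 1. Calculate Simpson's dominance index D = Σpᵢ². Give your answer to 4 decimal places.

Total N = 14+116+11+12+2+1+1 = 157, so the proportions are 0.089172, 0.738854, 0.070064, 0.076433, 0.012739, 0.006369, 0.006369 (working shown to 6 dp, full precision carried).
D = 0.089172² + 0.738854² + 0.070064² + 0.076433² + 0.012739² + 0.006369² + 0.006369² = 0.007952 + 0.545904 + 0.004909 + 0.005842 + 0.000162 + 0.000041 + 0.000041 = 0.564851.
To 4 decimal places, D = 0.5649.

0.5649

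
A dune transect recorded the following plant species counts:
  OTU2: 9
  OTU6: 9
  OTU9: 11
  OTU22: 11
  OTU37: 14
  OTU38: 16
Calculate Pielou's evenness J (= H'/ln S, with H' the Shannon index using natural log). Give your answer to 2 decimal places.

Total N = 9+9+11+11+14+16 = 70, so the proportions are 0.1286, 0.1286, 0.1571, 0.1571, 0.2, 0.2286 (working shown to 4 dp, full precision carried).
H' = −Σ pᵢ ln pᵢ = −((-0.2637) + (-0.2637) + (-0.2908) + (-0.2908) + (-0.3219) + (-0.3374)) = 1.7683.
With S = 6 species, ln S = 1.7918, so J = 1.7683/1.7918 = 0.9869, i.e. 0.99 to 2 decimal places.

0.99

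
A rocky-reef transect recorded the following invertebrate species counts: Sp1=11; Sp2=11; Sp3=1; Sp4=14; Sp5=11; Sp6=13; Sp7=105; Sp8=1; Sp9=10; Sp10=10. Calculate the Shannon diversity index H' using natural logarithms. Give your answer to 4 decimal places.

1.5726

Total N = 11+11+1+14+11+13+105+1+10+10 = 187, so the proportions are 0.058824, 0.058824, 0.005348, 0.074866, 0.058824, 0.069519, 0.561497, 0.005348, 0.053476, 0.053476 (working shown to 6 dp, full precision carried).
Each pᵢ ln pᵢ term: 0.058824×(-2.833213)=-0.166660, 0.058824×(-2.833213)=-0.166660, 0.005348×(-5.231109)=-0.027974, 0.074866×(-2.592051)=-0.194057, 0.058824×(-2.833213)=-0.166660, 0.069519×(-2.666159)=-0.185348, 0.561497×(-0.577148)=-0.324067, 0.005348×(-5.231109)=-0.027974, 0.053476×(-2.928524)=-0.156606, 0.053476×(-2.928524)=-0.156606.
Sum = -1.572610, so H' = 1.5726.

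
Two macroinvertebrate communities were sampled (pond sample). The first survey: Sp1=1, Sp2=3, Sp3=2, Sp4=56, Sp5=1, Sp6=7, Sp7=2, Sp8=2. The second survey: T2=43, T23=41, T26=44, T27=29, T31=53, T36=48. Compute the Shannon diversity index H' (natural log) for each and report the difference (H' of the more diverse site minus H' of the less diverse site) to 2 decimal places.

0.80

The first survey: N=74, proportions 0.013514, 0.040541, 0.027027, 0.756757, 0.013514, 0.094595, 0.027027, 0.027027, giving H' = 0.973041 (working shown to 6 dp, full precision carried).
The second survey: N=258, proportions 0.166667, 0.158915, 0.170543, 0.112403, 0.205426, 0.186047, giving H' = 1.776265.
Difference = |0.973041 − 1.776265| = 0.803224, i.e. 0.80 to 2 decimal places.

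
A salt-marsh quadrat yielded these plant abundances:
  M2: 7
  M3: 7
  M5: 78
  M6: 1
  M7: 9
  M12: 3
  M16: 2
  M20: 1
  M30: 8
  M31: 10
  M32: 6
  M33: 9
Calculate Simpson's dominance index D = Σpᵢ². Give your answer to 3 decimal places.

Total N = 7+7+78+1+9+3+2+1+8+10+6+9 = 141, so the proportions are 0.04965, 0.04965, 0.55319, 0.00709, 0.06383, 0.02128, 0.01418, 0.00709, 0.05674, 0.07092, 0.04255, 0.06383 (working shown to 5 dp, full precision carried).
D = 0.04965² + 0.04965² + 0.55319² + 0.00709² + 0.06383² + 0.02128² + 0.01418² + 0.00709² + 0.05674² + 0.07092² + 0.04255² + 0.06383² = 0.00246 + 0.00246 + 0.30602 + 0.00005 + 0.00407 + 0.00045 + 0.00020 + 0.00005 + 0.00322 + 0.00503 + 0.00181 + 0.00407 = 0.32991.
To 3 decimal places, D = 0.330.

0.330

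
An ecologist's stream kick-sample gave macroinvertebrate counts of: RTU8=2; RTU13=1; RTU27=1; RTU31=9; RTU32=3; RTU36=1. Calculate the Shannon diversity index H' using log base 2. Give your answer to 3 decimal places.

2.012

Total N = 2+1+1+9+3+1 = 17, so the proportions are 0.11765, 0.05882, 0.05882, 0.52941, 0.17647, 0.05882 (working shown to 5 dp, full precision carried).
Each pᵢ log₂ pᵢ term: 0.11765×(-3.08746)=-0.36323, 0.05882×(-4.08746)=-0.24044, 0.05882×(-4.08746)=-0.24044, 0.52941×(-0.91754)=-0.48576, 0.17647×(-2.50250)=-0.44162, 0.05882×(-4.08746)=-0.24044.
Sum = -2.01192, so H' = 2.012.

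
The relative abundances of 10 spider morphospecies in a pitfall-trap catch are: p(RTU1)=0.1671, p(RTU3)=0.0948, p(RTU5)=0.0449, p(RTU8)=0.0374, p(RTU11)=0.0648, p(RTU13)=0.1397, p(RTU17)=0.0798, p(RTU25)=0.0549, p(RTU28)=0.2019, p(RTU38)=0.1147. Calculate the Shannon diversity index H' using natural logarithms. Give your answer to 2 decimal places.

2.17

Each pᵢ ln pᵢ term (working shown to 4 dp, full precision carried): 0.1671×(-1.7892)=-0.2990, 0.0948×(-2.3560)=-0.2233, 0.0449×(-3.1033)=-0.1393, 0.0374×(-3.2861)=-0.1229, 0.0648×(-2.7364)=-0.1773, 0.1397×(-1.9683)=-0.2750, 0.0798×(-2.5282)=-0.2018, 0.0549×(-2.9022)=-0.1593, 0.2019×(-1.6000)=-0.3230, 0.1147×(-2.1654)=-0.2484.
Sum = -2.1693, so H' = 2.17.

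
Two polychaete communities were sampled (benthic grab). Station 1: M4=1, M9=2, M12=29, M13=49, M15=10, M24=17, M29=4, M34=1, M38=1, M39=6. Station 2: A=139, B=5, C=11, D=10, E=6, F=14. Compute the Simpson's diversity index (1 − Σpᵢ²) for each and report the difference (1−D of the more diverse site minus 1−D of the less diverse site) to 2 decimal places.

0.32

Station 1: N=120, proportions 0.00833, 0.01667, 0.24167, 0.40833, 0.08333, 0.14167, 0.03333, 0.00833, 0.00833, 0.05, giving 1−D = 0.74375 (working shown to 5 dp, full precision carried).
Station 2: N=185, proportions 0.75135, 0.02703, 0.05946, 0.05405, 0.03243, 0.07568, giving 1−D = 0.42150.
Difference = |0.74375 − 0.42150| = 0.32225, i.e. 0.32 to 2 decimal places.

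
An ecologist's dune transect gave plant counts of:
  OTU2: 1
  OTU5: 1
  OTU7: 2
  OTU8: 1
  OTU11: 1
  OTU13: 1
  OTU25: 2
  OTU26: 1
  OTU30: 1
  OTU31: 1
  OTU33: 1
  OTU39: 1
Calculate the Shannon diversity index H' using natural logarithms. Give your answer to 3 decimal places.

Total N = 1+1+2+1+1+1+2+1+1+1+1+1 = 14, so the proportions are 0.07143, 0.07143, 0.14286, 0.07143, 0.07143, 0.07143, 0.14286, 0.07143, 0.07143, 0.07143, 0.07143, 0.07143 (working shown to 5 dp, full precision carried).
Each pᵢ ln pᵢ term: 0.07143×(-2.63906)=-0.18850, 0.07143×(-2.63906)=-0.18850, 0.14286×(-1.94591)=-0.27799, 0.07143×(-2.63906)=-0.18850, 0.07143×(-2.63906)=-0.18850, 0.07143×(-2.63906)=-0.18850, 0.14286×(-1.94591)=-0.27799, 0.07143×(-2.63906)=-0.18850, 0.07143×(-2.63906)=-0.18850, 0.07143×(-2.63906)=-0.18850, 0.07143×(-2.63906)=-0.18850, 0.07143×(-2.63906)=-0.18850.
Sum = -2.44102, so H' = 2.441.

2.441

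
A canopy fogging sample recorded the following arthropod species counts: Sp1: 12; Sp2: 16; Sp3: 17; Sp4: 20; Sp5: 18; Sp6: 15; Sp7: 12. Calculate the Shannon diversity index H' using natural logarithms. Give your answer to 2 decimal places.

Total N = 12+16+17+20+18+15+12 = 110, so the proportions are 0.1091, 0.1455, 0.1545, 0.1818, 0.1636, 0.1364, 0.1091 (working shown to 4 dp, full precision carried).
Each pᵢ ln pᵢ term: 0.1091×(-2.2156)=-0.2417, 0.1455×(-1.9279)=-0.2804, 0.1545×(-1.8673)=-0.2886, 0.1818×(-1.7047)=-0.3100, 0.1636×(-1.8101)=-0.2962, 0.1364×(-1.9924)=-0.2717, 0.1091×(-2.2156)=-0.2417.
Sum = -1.9302, so H' = 1.93.

1.93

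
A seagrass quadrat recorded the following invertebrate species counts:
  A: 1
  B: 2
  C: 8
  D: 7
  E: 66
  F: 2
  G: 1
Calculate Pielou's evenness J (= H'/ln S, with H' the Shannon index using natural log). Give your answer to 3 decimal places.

0.467

Total N = 1+2+8+7+66+2+1 = 87, so the proportions are 0.01149, 0.02299, 0.09195, 0.08046, 0.75862, 0.02299, 0.01149 (working shown to 5 dp, full precision carried).
H' = −Σ pᵢ ln pᵢ = −((-0.05133) + (-0.08673) + (-0.21945) + (-0.20276) + (-0.20957) + (-0.08673) + (-0.05133)) = 0.90790.
With S = 7 species, ln S = 1.94591, so J = 0.90790/1.94591 = 0.46657, i.e. 0.467 to 3 decimal places.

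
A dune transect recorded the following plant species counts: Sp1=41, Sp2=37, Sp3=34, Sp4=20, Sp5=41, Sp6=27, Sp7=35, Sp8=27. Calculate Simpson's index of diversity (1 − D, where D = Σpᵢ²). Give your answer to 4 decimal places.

Total N = 41+37+34+20+41+27+35+27 = 262, so the proportions are 0.156489, 0.141221, 0.129771, 0.076336, 0.156489, 0.103053, 0.133588, 0.103053 (working shown to 6 dp, full precision carried).
D = 0.156489² + 0.141221² + 0.129771² + 0.076336² + 0.156489² + 0.103053² + 0.133588² + 0.103053² = 0.024489 + 0.019943 + 0.016841 + 0.005827 + 0.024489 + 0.010620 + 0.017846 + 0.010620 = 0.130674.
So 1 − D = 0.869326, i.e. 0.8693 to 4 decimal places.

0.8693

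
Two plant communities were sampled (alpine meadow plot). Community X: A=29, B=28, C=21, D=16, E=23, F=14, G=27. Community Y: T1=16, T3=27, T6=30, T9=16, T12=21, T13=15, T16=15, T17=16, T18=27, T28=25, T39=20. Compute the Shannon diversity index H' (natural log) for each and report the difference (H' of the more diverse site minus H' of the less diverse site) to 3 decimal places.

0.450

Community X: N=158, proportions 0.18354, 0.17722, 0.13291, 0.10127, 0.14557, 0.08861, 0.17089, giving H' = 1.91512 (working shown to 5 dp, full precision carried).
Community Y: N=228, proportions 0.07018, 0.11842, 0.13158, 0.07018, 0.09211, 0.06579, 0.06579, 0.07018, 0.11842, 0.10965, 0.08772, giving H' = 2.36505.
Difference = |1.91512 − 2.36505| = 0.44993, i.e. 0.450 to 3 decimal places.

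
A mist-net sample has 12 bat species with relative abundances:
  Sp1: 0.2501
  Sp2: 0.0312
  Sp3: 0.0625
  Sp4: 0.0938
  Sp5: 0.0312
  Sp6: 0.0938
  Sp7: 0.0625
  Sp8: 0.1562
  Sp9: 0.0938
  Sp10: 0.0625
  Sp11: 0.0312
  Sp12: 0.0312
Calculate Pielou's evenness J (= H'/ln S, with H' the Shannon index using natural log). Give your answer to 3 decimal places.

H' = −Σ pᵢ ln pᵢ = −((-0.34661) + (-0.10818) + (-0.17329) + (-0.22199) + (-0.10818) + (-0.22199) + (-0.17329) + (-0.29000) + (-0.22199) + (-0.17329) + (-0.10818) + (-0.10818)) = 2.25516 (working shown to 5 dp, full precision carried).
With S = 12 species, ln S = 2.48491, so J = 2.25516/2.48491 = 0.90754, i.e. 0.908 to 3 decimal places.

0.908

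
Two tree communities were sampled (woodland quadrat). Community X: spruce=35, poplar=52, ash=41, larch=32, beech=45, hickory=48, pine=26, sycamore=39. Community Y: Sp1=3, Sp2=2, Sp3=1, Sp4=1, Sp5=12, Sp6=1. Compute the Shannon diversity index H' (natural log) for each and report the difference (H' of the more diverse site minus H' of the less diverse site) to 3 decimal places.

0.788

Community X: N=318, proportions 0.110063, 0.163522, 0.128931, 0.100629, 0.141509, 0.150943, 0.081761, 0.122642, giving H' = 2.058376 (working shown to 6 dp, full precision carried).
Community Y: N=20, proportions 0.15, 0.1, 0.05, 0.05, 0.6, 0.05, giving H' = 1.270682.
Difference = |2.058376 − 1.270682| = 0.787694, i.e. 0.788 to 3 decimal places.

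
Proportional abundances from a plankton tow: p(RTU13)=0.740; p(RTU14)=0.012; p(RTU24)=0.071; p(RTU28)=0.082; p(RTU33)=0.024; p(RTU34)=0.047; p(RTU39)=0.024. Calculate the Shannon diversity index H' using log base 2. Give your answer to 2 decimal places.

1.43

Each pᵢ log₂ pᵢ term (working shown to 4 dp, full precision carried): 0.74×(-0.4344)=-0.3215, 0.012×(-6.3808)=-0.0766, 0.071×(-3.8160)=-0.2709, 0.082×(-3.6082)=-0.2959, 0.024×(-5.3808)=-0.1291, 0.047×(-4.4112)=-0.2073, 0.024×(-5.3808)=-0.1291.
Sum = -1.4304, so H' = 1.43.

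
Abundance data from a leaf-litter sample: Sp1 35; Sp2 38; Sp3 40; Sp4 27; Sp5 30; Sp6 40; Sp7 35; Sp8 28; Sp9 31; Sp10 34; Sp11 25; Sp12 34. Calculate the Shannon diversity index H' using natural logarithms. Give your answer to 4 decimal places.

Total N = 35+38+40+27+30+40+35+28+31+34+25+34 = 397, so the proportions are 0.088161, 0.095718, 0.100756, 0.06801, 0.075567, 0.100756, 0.088161, 0.070529, 0.078086, 0.085642, 0.062972, 0.085642 (working shown to 6 dp, full precision carried).
Each pᵢ ln pᵢ term: 0.088161×(-2.428588)=-0.214107, 0.095718×(-2.346350)=-0.224588, 0.100756×(-2.295057)=-0.231240, 0.06801×(-2.688099)=-0.182818, 0.075567×(-2.582739)=-0.195169, 0.100756×(-2.295057)=-0.231240, 0.088161×(-2.428588)=-0.214107, 0.070529×(-2.651732)=-0.187024, 0.078086×(-2.549949)=-0.199114, 0.085642×(-2.457576)=-0.210472, 0.062972×(-2.765060)=-0.174122, 0.085642×(-2.457576)=-0.210472.
Sum = -2.474475, so H' = 2.4745.

2.4745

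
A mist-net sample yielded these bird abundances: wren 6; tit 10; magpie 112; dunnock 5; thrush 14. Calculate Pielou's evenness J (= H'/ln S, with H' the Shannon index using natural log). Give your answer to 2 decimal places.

0.53

Total N = 6+10+112+5+14 = 147, so the proportions are 0.0408, 0.068, 0.7619, 0.034, 0.0952 (working shown to 4 dp, full precision carried).
H' = −Σ pᵢ ln pᵢ = −((-0.1306) + (-0.1828) + (-0.2072) + (-0.1150) + (-0.2239)) = 0.8595.
With S = 5 species, ln S = 1.6094, so J = 0.8595/1.6094 = 0.5341, i.e. 0.53 to 2 decimal places.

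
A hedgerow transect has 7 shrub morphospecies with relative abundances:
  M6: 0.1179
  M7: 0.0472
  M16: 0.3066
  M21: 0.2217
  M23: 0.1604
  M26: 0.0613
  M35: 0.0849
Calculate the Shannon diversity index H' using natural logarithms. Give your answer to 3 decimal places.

Each pᵢ ln pᵢ term (working shown to 5 dp, full precision carried): 0.1179×(-2.13792)=-0.25206, 0.0472×(-3.05336)=-0.14412, 0.3066×(-1.18221)=-0.36247, 0.2217×(-1.50643)=-0.33398, 0.1604×(-1.83008)=-0.29355, 0.0613×(-2.79198)=-0.17115, 0.0849×(-2.46628)=-0.20939.
Sum = -1.76670, so H' = 1.767.

1.767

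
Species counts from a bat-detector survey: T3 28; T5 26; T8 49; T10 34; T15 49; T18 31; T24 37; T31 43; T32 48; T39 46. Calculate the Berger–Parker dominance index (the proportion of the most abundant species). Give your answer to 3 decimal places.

0.125

Total N = 28+26+49+34+49+31+37+43+48+46 = 391, so the proportions are 0.07161, 0.0665, 0.12532, 0.08696, 0.12532, 0.07928, 0.09463, 0.10997, 0.12276, 0.11765 (working shown to 5 dp, full precision carried).
The largest proportion is 0.12532, i.e. d = 0.125 to 3 decimal places.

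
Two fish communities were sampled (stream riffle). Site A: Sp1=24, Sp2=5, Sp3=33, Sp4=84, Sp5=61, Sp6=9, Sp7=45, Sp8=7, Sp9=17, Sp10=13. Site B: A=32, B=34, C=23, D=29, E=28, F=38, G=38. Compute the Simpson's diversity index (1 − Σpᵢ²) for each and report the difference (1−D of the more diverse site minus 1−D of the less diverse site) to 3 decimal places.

Site A: N=298, proportions 0.08054, 0.01678, 0.11074, 0.28188, 0.2047, 0.0302, 0.15101, 0.02349, 0.05705, 0.04362, giving 1−D = 0.83019 (working shown to 5 dp, full precision carried).
Site B: N=222, proportions 0.14414, 0.15315, 0.1036, 0.13063, 0.12613, 0.17117, 0.17117, giving 1−D = 0.85346.
Difference = |0.83019 − 0.85346| = 0.02327, i.e. 0.023 to 3 decimal places.

0.023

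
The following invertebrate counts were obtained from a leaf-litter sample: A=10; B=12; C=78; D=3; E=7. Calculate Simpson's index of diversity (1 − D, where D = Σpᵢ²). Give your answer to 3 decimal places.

Total N = 10+12+78+3+7 = 110, so the proportions are 0.09091, 0.10909, 0.70909, 0.02727, 0.06364 (working shown to 5 dp, full precision carried).
D = 0.09091² + 0.10909² + 0.70909² + 0.02727² + 0.06364² = 0.00826 + 0.01190 + 0.50281 + 0.00074 + 0.00405 = 0.52777.
So 1 − D = 0.47223, i.e. 0.472 to 3 decimal places.

0.472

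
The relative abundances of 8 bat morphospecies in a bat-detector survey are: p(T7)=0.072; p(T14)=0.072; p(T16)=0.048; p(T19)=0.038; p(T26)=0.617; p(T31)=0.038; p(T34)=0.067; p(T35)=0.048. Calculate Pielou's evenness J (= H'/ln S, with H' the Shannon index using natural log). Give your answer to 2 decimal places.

H' = −Σ pᵢ ln pᵢ = −((-0.1894) + (-0.1894) + (-0.1458) + (-0.1243) + (-0.2979) + (-0.1243) + (-0.1811) + (-0.1458)) = 1.3980 (working shown to 4 dp, full precision carried).
With S = 8 species, ln S = 2.0794, so J = 1.3980/2.0794 = 0.6723, i.e. 0.67 to 2 decimal places.

0.67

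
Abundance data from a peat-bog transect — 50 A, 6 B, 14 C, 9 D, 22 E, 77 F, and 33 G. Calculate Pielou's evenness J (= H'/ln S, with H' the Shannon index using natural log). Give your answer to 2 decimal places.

0.85

Total N = 50+6+14+9+22+77+33 = 211, so the proportions are 0.237, 0.0284, 0.0664, 0.0427, 0.1043, 0.3649, 0.1564 (working shown to 4 dp, full precision carried).
H' = −Σ pᵢ ln pᵢ = −((-0.3412) + (-0.1012) + (-0.1800) + (-0.1346) + (-0.2357) + (-0.3679) + (-0.2902)) = 1.6507.
With S = 7 species, ln S = 1.9459, so J = 1.6507/1.9459 = 0.8483, i.e. 0.85 to 2 decimal places.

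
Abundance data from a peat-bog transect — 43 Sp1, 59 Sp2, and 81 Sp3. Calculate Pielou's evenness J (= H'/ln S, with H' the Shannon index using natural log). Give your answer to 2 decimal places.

Total N = 43+59+81 = 183, so the proportions are 0.235, 0.3224, 0.4426 (working shown to 4 dp, full precision carried).
H' = −Σ pᵢ ln pᵢ = −((-0.3403) + (-0.3649) + (-0.3608)) = 1.0660.
With S = 3 species, ln S = 1.0986, so J = 1.0660/1.0986 = 0.9703, i.e. 0.97 to 2 decimal places.

0.97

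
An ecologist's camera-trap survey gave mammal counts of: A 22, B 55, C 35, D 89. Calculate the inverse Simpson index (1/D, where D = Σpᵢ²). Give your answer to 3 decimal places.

Total N = 22+55+35+89 = 201, so the proportions are 0.1094527, 0.2736318, 0.1741294, 0.4427861 (working shown to 7 dp, full precision carried).
D = 0.1094527² + 0.2736318² + 0.1741294² + 0.4427861² = 0.0119799 + 0.0748744 + 0.0303210 + 0.1960595 = 0.3132348.
So 1/D = 3.19249, i.e. 3.192 to 3 decimal places.

3.192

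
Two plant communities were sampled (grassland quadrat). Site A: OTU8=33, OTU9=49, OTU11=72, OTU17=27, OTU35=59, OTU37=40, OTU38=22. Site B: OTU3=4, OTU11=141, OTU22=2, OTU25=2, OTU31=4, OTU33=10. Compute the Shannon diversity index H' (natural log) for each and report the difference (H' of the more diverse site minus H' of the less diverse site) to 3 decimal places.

1.286

Site A: N=302, proportions 0.10927, 0.16225, 0.23841, 0.0894, 0.19536, 0.13245, 0.07285, giving H' = 1.87227 (working shown to 5 dp, full precision carried).
Site B: N=163, proportions 0.02454, 0.86503, 0.01227, 0.01227, 0.02454, 0.06135, giving H' = 0.58661.
Difference = |1.87227 − 0.58661| = 1.28566, i.e. 1.286 to 3 decimal places.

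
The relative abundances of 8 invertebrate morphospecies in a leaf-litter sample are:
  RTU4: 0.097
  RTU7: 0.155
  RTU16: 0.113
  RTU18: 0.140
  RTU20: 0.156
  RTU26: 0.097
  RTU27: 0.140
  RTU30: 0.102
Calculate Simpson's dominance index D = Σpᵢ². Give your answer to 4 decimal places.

D = 0.097² + 0.155² + 0.113² + 0.14² + 0.156² + 0.097² + 0.14² + 0.102² = 0.009409 + 0.024025 + 0.012769 + 0.019600 + 0.024336 + 0.009409 + 0.019600 + 0.010404 = 0.129552 (working shown to 6 dp, full precision carried).
To 4 decimal places, D = 0.1296.

0.1296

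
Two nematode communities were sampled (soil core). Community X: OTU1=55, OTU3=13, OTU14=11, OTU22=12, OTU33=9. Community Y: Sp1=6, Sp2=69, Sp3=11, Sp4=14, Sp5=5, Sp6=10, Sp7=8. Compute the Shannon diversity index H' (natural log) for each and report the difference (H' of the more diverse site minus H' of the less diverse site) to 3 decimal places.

0.139

Community X: N=100, proportions 0.55, 0.13, 0.11, 0.12, 0.09, giving H' = 1.30799 (working shown to 5 dp, full precision carried).
Community Y: N=123, proportions 0.04878, 0.56098, 0.08943, 0.11382, 0.04065, 0.0813, 0.06504, giving H' = 1.44685.
Difference = |1.30799 − 1.44685| = 0.13886, i.e. 0.139 to 3 decimal places.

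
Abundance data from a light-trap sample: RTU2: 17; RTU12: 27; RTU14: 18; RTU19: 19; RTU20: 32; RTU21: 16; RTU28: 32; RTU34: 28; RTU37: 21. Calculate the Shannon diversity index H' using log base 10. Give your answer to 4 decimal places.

Total N = 17+27+18+19+32+16+32+28+21 = 210, so the proportions are 0.080952, 0.128571, 0.085714, 0.090476, 0.152381, 0.07619, 0.152381, 0.133333, 0.1 (working shown to 6 dp, full precision carried).
Each pᵢ log₁₀ pᵢ term: 0.080952×(-1.091770)=-0.088381, 0.128571×(-0.890856)=-0.114539, 0.085714×(-1.066947)=-0.091453, 0.090476×(-1.043466)=-0.094409, 0.152381×(-0.817069)=-0.124506, 0.07619×(-1.118099)=-0.085189, 0.152381×(-0.817069)=-0.124506, 0.133333×(-0.875061)=-0.116675, 0.1×(-1.000000)=-0.100000.
Sum = -0.939656, so H' = 0.9397.

0.9397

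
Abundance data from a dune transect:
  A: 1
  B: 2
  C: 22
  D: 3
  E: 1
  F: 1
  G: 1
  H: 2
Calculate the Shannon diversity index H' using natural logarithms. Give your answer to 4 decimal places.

1.2519

Total N = 1+2+22+3+1+1+1+2 = 33, so the proportions are 0.030303, 0.060606, 0.666667, 0.090909, 0.030303, 0.030303, 0.030303, 0.060606 (working shown to 6 dp, full precision carried).
Each pᵢ ln pᵢ term: 0.030303×(-3.496508)=-0.105955, 0.060606×(-2.803360)=-0.169901, 0.666667×(-0.405465)=-0.270310, 0.090909×(-2.397895)=-0.217990, 0.030303×(-3.496508)=-0.105955, 0.030303×(-3.496508)=-0.105955, 0.030303×(-3.496508)=-0.105955, 0.060606×(-2.803360)=-0.169901.
Sum = -1.251921, so H' = 1.2519.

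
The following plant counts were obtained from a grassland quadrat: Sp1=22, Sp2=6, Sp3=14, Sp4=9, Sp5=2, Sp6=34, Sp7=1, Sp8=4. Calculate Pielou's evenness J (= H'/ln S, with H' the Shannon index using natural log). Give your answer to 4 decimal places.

Total N = 22+6+14+9+2+34+1+4 = 92, so the proportions are 0.23913, 0.065217, 0.152174, 0.097826, 0.021739, 0.369565, 0.01087, 0.043478 (working shown to 6 dp, full precision carried).
H' = −Σ pᵢ ln pᵢ = −((-0.342135) + (-0.178045) + (-0.286503) + (-0.227403) + (-0.083231) + (-0.367876) + (-0.049150) + (-0.136326)) = 1.670669.
With S = 8 species, ln S = 2.079442, so J = 1.670669/2.079442 = 0.803422, i.e. 0.8034 to 4 decimal places.

0.8034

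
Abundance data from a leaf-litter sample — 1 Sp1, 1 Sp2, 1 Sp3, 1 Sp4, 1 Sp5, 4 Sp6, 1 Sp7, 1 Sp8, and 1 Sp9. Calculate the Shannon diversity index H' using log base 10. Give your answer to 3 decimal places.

0.878

Total N = 1+1+1+1+1+4+1+1+1 = 12, so the proportions are 0.08333, 0.08333, 0.08333, 0.08333, 0.08333, 0.33333, 0.08333, 0.08333, 0.08333 (working shown to 5 dp, full precision carried).
Each pᵢ log₁₀ pᵢ term: 0.08333×(-1.07918)=-0.08993, 0.08333×(-1.07918)=-0.08993, 0.08333×(-1.07918)=-0.08993, 0.08333×(-1.07918)=-0.08993, 0.08333×(-1.07918)=-0.08993, 0.33333×(-0.47712)=-0.15904, 0.08333×(-1.07918)=-0.08993, 0.08333×(-1.07918)=-0.08993, 0.08333×(-1.07918)=-0.08993.
Sum = -0.87849, so H' = 0.878.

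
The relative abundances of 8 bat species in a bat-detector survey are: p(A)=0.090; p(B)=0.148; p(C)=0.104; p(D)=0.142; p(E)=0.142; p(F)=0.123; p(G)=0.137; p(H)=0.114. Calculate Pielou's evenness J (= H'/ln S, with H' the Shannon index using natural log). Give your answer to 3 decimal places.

0.994

H' = −Σ pᵢ ln pᵢ = −((-0.21672) + (-0.28276) + (-0.23539) + (-0.27717) + (-0.27717) + (-0.25776) + (-0.27233) + (-0.24756)) = 2.06685 (working shown to 5 dp, full precision carried).
With S = 8 species, ln S = 2.07944, so J = 2.06685/2.07944 = 0.99395, i.e. 0.994 to 3 decimal places.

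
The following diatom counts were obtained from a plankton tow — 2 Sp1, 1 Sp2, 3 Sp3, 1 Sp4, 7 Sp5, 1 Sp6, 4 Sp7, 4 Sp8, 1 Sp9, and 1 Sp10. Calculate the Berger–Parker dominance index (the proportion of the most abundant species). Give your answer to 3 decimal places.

0.280

Total N = 2+1+3+1+7+1+4+4+1+1 = 25, so the proportions are 0.08, 0.04, 0.12, 0.04, 0.28, 0.04, 0.16, 0.16, 0.04, 0.04 (working shown to 5 dp, full precision carried).
The largest proportion is 0.28, i.e. d = 0.280 to 3 decimal places.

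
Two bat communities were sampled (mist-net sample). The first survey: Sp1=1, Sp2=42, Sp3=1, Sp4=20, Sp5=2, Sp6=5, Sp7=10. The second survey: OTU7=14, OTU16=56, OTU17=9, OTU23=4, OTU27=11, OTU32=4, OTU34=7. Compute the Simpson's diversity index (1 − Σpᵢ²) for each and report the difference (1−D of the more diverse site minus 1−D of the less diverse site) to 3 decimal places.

The first survey: N=81, proportions 0.01235, 0.51852, 0.01235, 0.24691, 0.02469, 0.06173, 0.12346, giving 1−D = 0.65021 (working shown to 5 dp, full precision carried).
The second survey: N=105, proportions 0.13333, 0.53333, 0.08571, 0.0381, 0.10476, 0.0381, 0.06667, giving 1−D = 0.67211.
Difference = |0.65021 − 0.67211| = 0.02190, i.e. 0.022 to 3 decimal places.

0.022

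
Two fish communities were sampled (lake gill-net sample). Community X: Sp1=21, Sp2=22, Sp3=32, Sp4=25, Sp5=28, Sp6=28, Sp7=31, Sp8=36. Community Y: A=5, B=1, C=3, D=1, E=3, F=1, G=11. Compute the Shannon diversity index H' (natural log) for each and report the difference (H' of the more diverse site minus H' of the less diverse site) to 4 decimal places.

0.4864

Community X: N=223, proportions 0.0941704, 0.0986547, 0.1434978, 0.1121076, 0.1255605, 0.1255605, 0.1390135, 0.161435, giving H' = 2.0646736 (working shown to 7 dp, full precision carried).
Community Y: N=25, proportions 0.2, 0.04, 0.12, 0.04, 0.12, 0.04, 0.44, giving H' = 1.5782474.
Difference = |2.0646736 − 1.5782474| = 0.4864262, i.e. 0.4864 to 4 decimal places.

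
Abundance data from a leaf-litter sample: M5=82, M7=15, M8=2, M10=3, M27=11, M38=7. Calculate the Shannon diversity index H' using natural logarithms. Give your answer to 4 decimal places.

1.0654

Total N = 82+15+2+3+11+7 = 120, so the proportions are 0.683333, 0.125, 0.016667, 0.025, 0.091667, 0.058333 (working shown to 6 dp, full precision carried).
Each pᵢ ln pᵢ term: 0.683333×(-0.380772)=-0.260195, 0.125×(-2.079442)=-0.259930, 0.016667×(-4.094345)=-0.068239, 0.025×(-3.688879)=-0.092222, 0.091667×(-2.389596)=-0.219046, 0.058333×(-2.841582)=-0.165759.
Sum = -1.065391, so H' = 1.0654.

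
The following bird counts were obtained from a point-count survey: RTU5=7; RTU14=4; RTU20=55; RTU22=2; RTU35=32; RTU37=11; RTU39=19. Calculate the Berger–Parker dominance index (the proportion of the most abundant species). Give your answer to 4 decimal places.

Total N = 7+4+55+2+32+11+19 = 130, so the proportions are 0.053846, 0.030769, 0.423077, 0.015385, 0.246154, 0.084615, 0.146154 (working shown to 6 dp, full precision carried).
The largest proportion is 0.423077, i.e. d = 0.4231 to 4 decimal places.

0.4231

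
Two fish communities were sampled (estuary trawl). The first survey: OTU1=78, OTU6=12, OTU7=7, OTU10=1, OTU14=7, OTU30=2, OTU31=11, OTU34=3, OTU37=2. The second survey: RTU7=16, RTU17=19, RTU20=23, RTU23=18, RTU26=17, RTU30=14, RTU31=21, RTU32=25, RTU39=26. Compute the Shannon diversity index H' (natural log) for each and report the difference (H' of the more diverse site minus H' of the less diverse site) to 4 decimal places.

The first survey: N=123, proportions 0.634146, 0.097561, 0.056911, 0.00813, 0.056911, 0.01626, 0.089431, 0.02439, 0.01626, giving H' = 1.321695 (working shown to 6 dp, full precision carried).
The second survey: N=179, proportions 0.089385, 0.106145, 0.128492, 0.100559, 0.094972, 0.078212, 0.117318, 0.139665, 0.145251, giving H' = 2.178014.
Difference = |1.321695 − 2.178014| = 0.856319, i.e. 0.8563 to 4 decimal places.

0.8563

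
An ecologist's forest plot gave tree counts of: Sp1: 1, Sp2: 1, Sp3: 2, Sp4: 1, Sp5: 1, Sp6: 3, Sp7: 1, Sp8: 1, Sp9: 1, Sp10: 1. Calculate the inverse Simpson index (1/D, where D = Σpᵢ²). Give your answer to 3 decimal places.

8.048

Total N = 1+1+2+1+1+3+1+1+1+1 = 13, so the proportions are 0.0769231, 0.0769231, 0.1538462, 0.0769231, 0.0769231, 0.2307692, 0.0769231, 0.0769231, 0.0769231, 0.0769231 (working shown to 7 dp, full precision carried).
D = 0.0769231² + 0.0769231² + 0.1538462² + 0.0769231² + 0.0769231² + 0.2307692² + 0.0769231² + 0.0769231² + 0.0769231² + 0.0769231² = 0.0059172 + 0.0059172 + 0.0236686 + 0.0059172 + 0.0059172 + 0.0532544 + 0.0059172 + 0.0059172 + 0.0059172 + 0.0059172 = 0.1242604.
So 1/D = 8.04762, i.e. 8.048 to 3 decimal places.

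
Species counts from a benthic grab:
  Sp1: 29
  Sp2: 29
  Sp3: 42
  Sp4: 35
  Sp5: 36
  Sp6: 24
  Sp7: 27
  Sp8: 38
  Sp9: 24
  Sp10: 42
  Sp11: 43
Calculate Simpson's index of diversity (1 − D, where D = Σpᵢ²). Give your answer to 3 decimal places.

0.905

Total N = 29+29+42+35+36+24+27+38+24+42+43 = 369, so the proportions are 0.07859, 0.07859, 0.11382, 0.09485, 0.09756, 0.06504, 0.07317, 0.10298, 0.06504, 0.11382, 0.11653 (working shown to 5 dp, full precision carried).
D = 0.07859² + 0.07859² + 0.11382² + 0.09485² + 0.09756² + 0.06504² + 0.07317² + 0.10298² + 0.06504² + 0.11382² + 0.11653² = 0.00618 + 0.00618 + 0.01296 + 0.00900 + 0.00952 + 0.00423 + 0.00535 + 0.01061 + 0.00423 + 0.01296 + 0.01358 = 0.09478.
So 1 − D = 0.90522, i.e. 0.905 to 3 decimal places.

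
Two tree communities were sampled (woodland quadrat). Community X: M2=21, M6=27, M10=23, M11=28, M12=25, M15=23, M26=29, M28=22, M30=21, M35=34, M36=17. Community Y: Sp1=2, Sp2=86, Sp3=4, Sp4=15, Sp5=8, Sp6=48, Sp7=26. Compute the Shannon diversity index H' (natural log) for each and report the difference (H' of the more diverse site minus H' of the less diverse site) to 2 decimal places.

0.94

Community X: N=270, proportions 0.07778, 0.1, 0.08519, 0.1037, 0.09259, 0.08519, 0.10741, 0.08148, 0.07778, 0.12593, 0.06296, giving H' = 2.38146 (working shown to 5 dp, full precision carried).
Community Y: N=189, proportions 0.01058, 0.45503, 0.02116, 0.07937, 0.04233, 0.25397, 0.13757, giving H' = 1.44392.
Difference = |2.38146 − 1.44392| = 0.93754, i.e. 0.94 to 2 decimal places.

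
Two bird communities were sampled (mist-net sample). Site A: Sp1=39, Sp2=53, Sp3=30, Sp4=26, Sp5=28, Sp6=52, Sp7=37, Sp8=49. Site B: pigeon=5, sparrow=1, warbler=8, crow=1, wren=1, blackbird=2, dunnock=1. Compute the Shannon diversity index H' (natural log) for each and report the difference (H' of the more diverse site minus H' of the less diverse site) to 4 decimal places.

Site A: N=314, proportions 0.124204, 0.16879, 0.095541, 0.082803, 0.089172, 0.165605, 0.117834, 0.156051, giving H' = 2.045188 (working shown to 6 dp, full precision carried).
Site B: N=19, proportions 0.263158, 0.052632, 0.421053, 0.052632, 0.052632, 0.105263, 0.052632, giving H' = 1.572385.
Difference = |2.045188 − 1.572385| = 0.472803, i.e. 0.4728 to 4 decimal places.

0.4728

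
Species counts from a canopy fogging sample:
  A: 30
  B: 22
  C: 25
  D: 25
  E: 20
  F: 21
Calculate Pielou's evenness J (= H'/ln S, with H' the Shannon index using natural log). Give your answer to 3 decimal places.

Total N = 30+22+25+25+20+21 = 143, so the proportions are 0.20979, 0.15385, 0.17483, 0.17483, 0.13986, 0.14685 (working shown to 5 dp, full precision carried).
H' = −Σ pᵢ ln pᵢ = −((-0.32762) + (-0.28797) + (-0.30489) + (-0.30489) + (-0.27512) + (-0.28171)) = 1.78220.
With S = 6 species, ln S = 1.79176, so J = 1.78220/1.79176 = 0.99466, i.e. 0.995 to 3 decimal places.

0.995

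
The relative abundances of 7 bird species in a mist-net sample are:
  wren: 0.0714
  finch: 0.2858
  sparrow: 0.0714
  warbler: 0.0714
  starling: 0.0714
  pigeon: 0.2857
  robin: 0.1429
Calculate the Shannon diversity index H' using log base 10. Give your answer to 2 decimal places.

Each pᵢ log₁₀ pᵢ term (working shown to 4 dp, full precision carried): 0.0714×(-1.1463)=-0.0818, 0.2858×(-0.5439)=-0.1555, 0.0714×(-1.1463)=-0.0818, 0.0714×(-1.1463)=-0.0818, 0.0714×(-1.1463)=-0.0818, 0.2857×(-0.5441)=-0.1554, 0.1429×(-0.8450)=-0.1207.
Sum = -0.7590, so H' = 0.76.

0.76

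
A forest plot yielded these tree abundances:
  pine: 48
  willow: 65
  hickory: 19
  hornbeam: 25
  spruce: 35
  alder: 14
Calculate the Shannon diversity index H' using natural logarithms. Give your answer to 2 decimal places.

Total N = 48+65+19+25+35+14 = 206, so the proportions are 0.233, 0.3155, 0.0922, 0.1214, 0.1699, 0.068 (working shown to 4 dp, full precision carried).
Each pᵢ ln pᵢ term: 0.233×(-1.4567)=-0.3394, 0.3155×(-1.1535)=-0.3640, 0.0922×(-2.3834)=-0.2198, 0.1214×(-2.1090)=-0.2559, 0.1699×(-1.7725)=-0.3012, 0.068×(-2.6888)=-0.1827.
Sum = -1.6631, so H' = 1.66.

1.66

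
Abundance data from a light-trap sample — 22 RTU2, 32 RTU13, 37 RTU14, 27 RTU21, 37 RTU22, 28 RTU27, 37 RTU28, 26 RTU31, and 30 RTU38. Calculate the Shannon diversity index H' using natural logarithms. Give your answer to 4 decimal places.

Total N = 22+32+37+27+37+28+37+26+30 = 276, so the proportions are 0.07971, 0.115942, 0.134058, 0.097826, 0.134058, 0.101449, 0.134058, 0.094203, 0.108696 (working shown to 6 dp, full precision carried).
Each pᵢ ln pᵢ term: 0.07971×(-2.529358)=-0.201616, 0.115942×(-2.154665)=-0.249816, 0.134058×(-2.009483)=-0.269387, 0.097826×(-2.324564)=-0.227403, 0.134058×(-2.009483)=-0.269387, 0.101449×(-2.288196)=-0.232136, 0.134058×(-2.009483)=-0.269387, 0.094203×(-2.362304)=-0.222536, 0.108696×(-2.219203)=-0.241218.
Sum = -2.182886, so H' = 2.1829.

2.1829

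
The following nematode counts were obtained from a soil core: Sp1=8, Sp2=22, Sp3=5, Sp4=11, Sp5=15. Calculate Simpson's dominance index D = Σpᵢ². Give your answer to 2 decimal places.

Total N = 8+22+5+11+15 = 61, so the proportions are 0.1311, 0.3607, 0.082, 0.1803, 0.2459 (working shown to 4 dp, full precision carried).
D = 0.1311² + 0.3607² + 0.082² + 0.1803² + 0.2459² = 0.0172 + 0.1301 + 0.0067 + 0.0325 + 0.0605 = 0.2470.
To 2 decimal places, D = 0.25.

0.25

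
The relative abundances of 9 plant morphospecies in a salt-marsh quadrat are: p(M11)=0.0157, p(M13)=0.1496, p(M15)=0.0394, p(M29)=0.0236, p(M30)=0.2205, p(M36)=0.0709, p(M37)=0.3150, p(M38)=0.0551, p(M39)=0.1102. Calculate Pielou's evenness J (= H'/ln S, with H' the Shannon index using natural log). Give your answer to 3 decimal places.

0.843

H' = −Σ pᵢ ln pᵢ = −((-0.06522) + (-0.28421) + (-0.12742) + (-0.08842) + (-0.33336) + (-0.18764) + (-0.36388) + (-0.15971) + (-0.24304)) = 1.85290 (working shown to 5 dp, full precision carried).
With S = 9 species, ln S = 2.19722, so J = 1.85290/2.19722 = 0.84329, i.e. 0.843 to 3 decimal places.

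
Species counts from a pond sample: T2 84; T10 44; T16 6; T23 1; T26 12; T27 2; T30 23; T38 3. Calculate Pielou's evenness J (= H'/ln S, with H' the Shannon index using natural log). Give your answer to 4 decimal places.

0.6809

Total N = 84+44+6+1+12+2+23+3 = 175, so the proportions are 0.48, 0.251429, 0.034286, 0.005714, 0.068571, 0.011429, 0.131429, 0.017143 (working shown to 6 dp, full precision carried).
H' = −Σ pᵢ ln pᵢ = −((-0.352305) + (-0.347121) + (-0.115647) + (-0.029513) + (-0.183763) + (-0.051104) + (-0.266707) + (-0.069706)) = 1.415867.
With S = 8 species, ln S = 2.079442, so J = 1.415867/2.079442 = 0.680888, i.e. 0.6809 to 4 decimal places.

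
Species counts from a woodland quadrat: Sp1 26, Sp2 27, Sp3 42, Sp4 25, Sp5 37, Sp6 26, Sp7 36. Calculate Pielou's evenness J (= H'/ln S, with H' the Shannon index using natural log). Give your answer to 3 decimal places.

Total N = 26+27+42+25+37+26+36 = 219, so the proportions are 0.11872, 0.12329, 0.19178, 0.11416, 0.16895, 0.11872, 0.16438 (working shown to 5 dp, full precision carried).
H' = −Σ pᵢ ln pᵢ = −((-0.25299) + (-0.25807) + (-0.31671) + (-0.24774) + (-0.30042) + (-0.25299) + (-0.29680)) = 1.92572.
With S = 7 species, ln S = 1.94591, so J = 1.92572/1.94591 = 0.98963, i.e. 0.990 to 3 decimal places.

0.990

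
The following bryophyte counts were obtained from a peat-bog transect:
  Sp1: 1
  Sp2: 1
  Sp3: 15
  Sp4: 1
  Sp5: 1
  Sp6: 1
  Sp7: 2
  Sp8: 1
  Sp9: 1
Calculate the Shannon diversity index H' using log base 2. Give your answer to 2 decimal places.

2.06

Total N = 1+1+15+1+1+1+2+1+1 = 24, so the proportions are 0.0417, 0.0417, 0.625, 0.0417, 0.0417, 0.0417, 0.0833, 0.0417, 0.0417 (working shown to 4 dp, full precision carried).
Each pᵢ log₂ pᵢ term: 0.0417×(-4.5850)=-0.1910, 0.0417×(-4.5850)=-0.1910, 0.625×(-0.6781)=-0.4238, 0.0417×(-4.5850)=-0.1910, 0.0417×(-4.5850)=-0.1910, 0.0417×(-4.5850)=-0.1910, 0.0833×(-3.5850)=-0.2987, 0.0417×(-4.5850)=-0.1910, 0.0417×(-4.5850)=-0.1910.
Sum = -2.0598, so H' = 2.06.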